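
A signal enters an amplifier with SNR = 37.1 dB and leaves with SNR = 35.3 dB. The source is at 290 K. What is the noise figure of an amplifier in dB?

1.8 dB

NF (dB) = SNR_in(dB) − SNR_out(dB) when the source is at T₀
NF = 37.1 − 35.3 = 1.8 dB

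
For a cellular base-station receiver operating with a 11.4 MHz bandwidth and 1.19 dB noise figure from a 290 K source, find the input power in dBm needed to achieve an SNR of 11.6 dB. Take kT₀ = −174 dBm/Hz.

−90.6 dBm

Sensitivity = −174 + 10 log₁₀(B) + NF + SNR_min
= −174 + 70.57 + 1.19 + 11.6
= −90.64 dBm → −90.6 dBm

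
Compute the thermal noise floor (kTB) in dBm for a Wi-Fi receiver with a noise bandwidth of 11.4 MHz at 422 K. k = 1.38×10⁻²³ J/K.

−101.8 dBm

P_n = kTB = 1.38×10⁻²³ × 422 × 1.14×10⁷ = 6.64×10⁻¹⁴ W
In dBm: 10 log₁₀(6.64×10⁻¹⁴ / 10⁻³) = −101.8 dBm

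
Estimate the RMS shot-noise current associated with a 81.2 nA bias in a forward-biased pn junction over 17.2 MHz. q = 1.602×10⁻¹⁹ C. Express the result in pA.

I_n = √(2qI·B)
2qI·B = 2 × 1.602×10⁻¹⁹ × 8.12×10⁻⁸ × 1.72×10⁷ = 4.47×10⁻¹⁹ A²
I_n = √(4.47×10⁻¹⁹) = 6.69×10⁻¹⁰ A = 669 pA

669 pA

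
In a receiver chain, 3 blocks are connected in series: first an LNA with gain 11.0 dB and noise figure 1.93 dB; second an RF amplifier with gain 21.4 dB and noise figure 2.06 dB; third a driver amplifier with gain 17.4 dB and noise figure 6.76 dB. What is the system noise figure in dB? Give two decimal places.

2.07 dB

Convert to linear (a loss of L dB is a gain of −L dB): F_i = 10^(NF_i/10), G_i = 10^(G_i,dB/10)
  Stage 1: F_1 = 10^(1.93/10) = 1.560, G_1 = 10^(11.0/10) = 12.59
  Stage 2: F_2 = 10^(2.06/10) = 1.607, G_2 = 10^(21.4/10) = 138.0
  Stage 3: F_3 = 10^(6.76/10) = 4.742, G_3 = 10^(17.4/10) = 54.95
Friis cascade:
  F = 1.560 + (1.607 − 1)/12.59 + (4.742 − 1)/1738 = 1.610
NF = 10 log₁₀(1.610) = 2.07 dB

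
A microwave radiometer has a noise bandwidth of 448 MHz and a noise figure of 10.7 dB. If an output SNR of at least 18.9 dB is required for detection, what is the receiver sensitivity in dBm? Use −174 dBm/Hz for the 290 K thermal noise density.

−57.9 dBm

Sensitivity = −174 + 10 log₁₀(B) + NF + SNR_min
= −174 + 86.51 + 10.7 + 18.9
= −57.89 dBm → −57.9 dBm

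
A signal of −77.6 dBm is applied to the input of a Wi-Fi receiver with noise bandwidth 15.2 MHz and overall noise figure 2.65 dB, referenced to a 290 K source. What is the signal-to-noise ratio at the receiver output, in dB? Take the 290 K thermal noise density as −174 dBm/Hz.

21.9 dB

Noise floor: N = −174 + 10 log₁₀(B) + NF
10 log₁₀(1.52×10⁷) = 71.82 dB
N = −174 + 71.82 + 2.65 = −99.53 dBm
SNR = P_sig − N = −77.6 − (−99.53) = 21.93 dB → 21.9 dB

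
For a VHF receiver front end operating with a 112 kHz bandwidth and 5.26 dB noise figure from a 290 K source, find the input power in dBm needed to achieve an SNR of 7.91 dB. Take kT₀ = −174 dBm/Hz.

Sensitivity = −174 + 10 log₁₀(B) + NF + SNR_min
= −174 + 50.49 + 5.26 + 7.91
= −110.34 dBm → −110.3 dBm

−110.3 dBm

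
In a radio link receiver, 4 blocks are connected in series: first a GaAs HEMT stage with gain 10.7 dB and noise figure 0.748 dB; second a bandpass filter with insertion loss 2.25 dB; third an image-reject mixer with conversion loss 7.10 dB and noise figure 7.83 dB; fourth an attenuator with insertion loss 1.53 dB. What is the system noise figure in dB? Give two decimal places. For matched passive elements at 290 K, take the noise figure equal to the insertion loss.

3.58 dB

Convert to linear (a loss of L dB is a gain of −L dB): F_i = 10^(NF_i/10), G_i = 10^(G_i,dB/10)
  Stage 1: F_1 = 10^(0.748/10) = 1.188, G_1 = 10^(10.7/10) = 11.75
  Stage 2: F_2 = 10^(2.25/10) = 1.679, G_2 = 10^(−2.25/10) = 0.5957
  Stage 3: F_3 = 10^(7.83/10) = 6.067, G_3 = 10^(−7.10/10) = 0.1950
  Stage 4: F_4 = 10^(1.53/10) = 1.422, G_4 = 10^(−1.53/10) = 0.7031
Friis cascade:
  F = 1.188 + (1.679 − 1)/11.75 + (6.067 − 1)/6.998 + (1.422 − 1)/1.365 = 2.279
NF = 10 log₁₀(2.279) = 3.58 dB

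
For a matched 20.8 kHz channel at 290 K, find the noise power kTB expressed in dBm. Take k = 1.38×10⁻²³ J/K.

P_n = kTB = 1.38×10⁻²³ × 290 × 2.08×10⁴ = 8.32×10⁻¹⁷ W
In dBm: 10 log₁₀(8.32×10⁻¹⁷ / 10⁻³) = −130.8 dBm

−130.8 dBm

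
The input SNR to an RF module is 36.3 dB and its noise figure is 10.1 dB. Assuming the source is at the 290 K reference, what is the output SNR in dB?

26.2 dB

By definition F = SNR_in/SNR_out, so in dB: SNR_out = SNR_in − NF
SNR_out = 36.3 − 10.1 = 26.2 dB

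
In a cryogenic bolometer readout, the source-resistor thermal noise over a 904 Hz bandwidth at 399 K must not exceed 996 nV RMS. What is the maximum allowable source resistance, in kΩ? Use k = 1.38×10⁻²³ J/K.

49.8 kΩ

Johnson–Nyquist: V_n = √(4kTRB) ⇒ R = V_n² / (4kTB)
4kTB = 4 × 1.38×10⁻²³ × 399 × 9.04×10² = 1.99×10⁻¹⁷
R = (9.96×10⁻⁷)² / 1.99×10⁻¹⁷ = 4.98×10⁴ Ω = 49.8 kΩ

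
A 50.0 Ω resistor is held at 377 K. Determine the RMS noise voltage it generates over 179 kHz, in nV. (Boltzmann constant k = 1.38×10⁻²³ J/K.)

432 nV

V_n = √(4kTRB)
4kTRB = 4 × 1.38×10⁻²³ × 377 × 5.00×10¹ × 1.79×10⁵ = 1.86×10⁻¹³ V²
V_n = √(1.86×10⁻¹³) = 4.32×10⁻⁷ V = 432 nV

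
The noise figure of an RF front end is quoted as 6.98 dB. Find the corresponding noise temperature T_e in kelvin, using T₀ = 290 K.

F = 10^(6.98/10) = 4.98884
T_e = (F − 1)·T₀ = (4.98884 − 1) × 290 = 1157 K

1157 K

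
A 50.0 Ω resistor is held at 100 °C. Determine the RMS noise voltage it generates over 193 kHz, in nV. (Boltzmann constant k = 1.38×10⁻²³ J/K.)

T = 100 °C + 273.15 = 373.15 K
V_n = √(4kTRB)
4kTRB = 4 × 1.38×10⁻²³ × 373.15 × 5.00×10¹ × 1.93×10⁵ = 1.99×10⁻¹³ V²
V_n = √(1.99×10⁻¹³) = 4.46×10⁻⁷ V = 446 nV

446 nV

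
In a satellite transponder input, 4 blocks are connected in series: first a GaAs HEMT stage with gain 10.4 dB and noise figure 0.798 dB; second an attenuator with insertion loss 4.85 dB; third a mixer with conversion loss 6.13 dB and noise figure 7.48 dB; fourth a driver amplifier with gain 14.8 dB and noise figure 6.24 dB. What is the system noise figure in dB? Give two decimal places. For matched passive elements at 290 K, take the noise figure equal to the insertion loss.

Convert to linear (a loss of L dB is a gain of −L dB): F_i = 10^(NF_i/10), G_i = 10^(G_i,dB/10)
  Stage 1: F_1 = 10^(0.798/10) = 1.202, G_1 = 10^(10.4/10) = 10.96
  Stage 2: F_2 = 10^(4.85/10) = 3.055, G_2 = 10^(−4.85/10) = 0.3273
  Stage 3: F_3 = 10^(7.48/10) = 5.598, G_3 = 10^(−6.13/10) = 0.2438
  Stage 4: F_4 = 10^(6.24/10) = 4.207, G_4 = 10^(14.8/10) = 30.20
Friis cascade:
  F = 1.202 + (3.055 − 1)/10.96 + (5.598 − 1)/3.589 + (4.207 − 1)/0.8750 = 6.336
NF = 10 log₁₀(6.336) = 8.02 dB

8.02 dB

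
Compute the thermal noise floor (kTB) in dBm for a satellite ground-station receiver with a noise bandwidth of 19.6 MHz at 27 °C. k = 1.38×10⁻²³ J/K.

−100.9 dBm

T = 27 °C + 273.15 = 300.15 K
P_n = kTB = 1.38×10⁻²³ × 300.15 × 1.96×10⁷ = 8.12×10⁻¹⁴ W
In dBm: 10 log₁₀(8.12×10⁻¹⁴ / 10⁻³) = −100.9 dBm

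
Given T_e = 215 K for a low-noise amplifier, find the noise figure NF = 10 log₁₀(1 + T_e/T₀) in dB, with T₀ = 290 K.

F = 1 + T_e/T₀ = 1 + 215/290 = 1.74138
NF = 10 log₁₀(1.74138) = 2.41 dB

2.41 dB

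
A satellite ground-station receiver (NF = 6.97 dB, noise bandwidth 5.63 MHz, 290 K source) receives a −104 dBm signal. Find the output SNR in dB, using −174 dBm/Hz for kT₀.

Noise floor: N = −174 + 10 log₁₀(B) + NF
10 log₁₀(5.63×10⁶) = 67.51 dB
N = −174 + 67.51 + 6.97 = −99.52 dBm
SNR = P_sig − N = −104 − (−99.52) = −4.48 dB → −4.5 dB

−4.5 dB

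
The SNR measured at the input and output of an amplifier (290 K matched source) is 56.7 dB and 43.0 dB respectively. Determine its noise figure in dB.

NF (dB) = SNR_in(dB) − SNR_out(dB) when the source is at T₀
NF = 56.7 − 43.0 = 13.7 dB

13.7 dB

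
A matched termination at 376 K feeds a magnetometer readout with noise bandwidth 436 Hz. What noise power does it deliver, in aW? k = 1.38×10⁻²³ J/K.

2.26 aW

P_n = kTB = 1.38×10⁻²³ × 376 × 4.36×10² = 2.26×10⁻¹⁸ W = 2.26 aW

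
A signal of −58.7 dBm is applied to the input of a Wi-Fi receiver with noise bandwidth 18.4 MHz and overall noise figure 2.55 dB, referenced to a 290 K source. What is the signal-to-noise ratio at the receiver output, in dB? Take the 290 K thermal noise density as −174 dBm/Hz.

Noise floor: N = −174 + 10 log₁₀(B) + NF
10 log₁₀(1.84×10⁷) = 72.65 dB
N = −174 + 72.65 + 2.55 = −98.80 dBm
SNR = P_sig − N = −58.7 − (−98.80) = 40.10 dB → 40.1 dB

40.1 dB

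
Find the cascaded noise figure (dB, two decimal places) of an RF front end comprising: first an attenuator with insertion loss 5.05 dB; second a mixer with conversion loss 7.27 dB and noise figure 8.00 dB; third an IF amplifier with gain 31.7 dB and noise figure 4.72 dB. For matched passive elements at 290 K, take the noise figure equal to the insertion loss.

Convert to linear (a loss of L dB is a gain of −L dB): F_i = 10^(NF_i/10), G_i = 10^(G_i,dB/10)
  Stage 1: F_1 = 10^(5.05/10) = 3.199, G_1 = 10^(−5.05/10) = 0.3126
  Stage 2: F_2 = 10^(8.00/10) = 6.310, G_2 = 10^(−7.27/10) = 0.1875
  Stage 3: F_3 = 10^(4.72/10) = 2.965, G_3 = 10^(31.7/10) = 1479
Friis cascade:
  F = 3.199 + (6.310 − 1)/0.3126 + (2.965 − 1)/0.05861 = 53.71
NF = 10 log₁₀(53.71) = 17.30 dB

17.30 dB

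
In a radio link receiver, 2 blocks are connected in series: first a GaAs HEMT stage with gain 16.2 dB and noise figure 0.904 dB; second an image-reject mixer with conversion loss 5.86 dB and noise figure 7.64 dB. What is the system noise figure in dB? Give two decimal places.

1.29 dB

Convert to linear (a loss of L dB is a gain of −L dB): F_i = 10^(NF_i/10), G_i = 10^(G_i,dB/10)
  Stage 1: F_1 = 10^(0.904/10) = 1.231, G_1 = 10^(16.2/10) = 41.69
  Stage 2: F_2 = 10^(7.64/10) = 5.808, G_2 = 10^(−5.86/10) = 0.2594
Friis cascade:
  F = 1.231 + (5.808 − 1)/41.69 = 1.347
NF = 10 log₁₀(1.347) = 1.29 dB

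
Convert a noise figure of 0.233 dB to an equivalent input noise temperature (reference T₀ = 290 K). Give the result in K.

16.0 K

F = 10^(0.233/10) = 1.05512
T_e = (F − 1)·T₀ = (1.05512 − 1) × 290 = 16.0 K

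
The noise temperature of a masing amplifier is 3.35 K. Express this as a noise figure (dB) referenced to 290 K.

0.050 dB

F = 1 + T_e/T₀ = 1 + 3.35/290 = 1.01155
NF = 10 log₁₀(1.01155) = 0.050 dB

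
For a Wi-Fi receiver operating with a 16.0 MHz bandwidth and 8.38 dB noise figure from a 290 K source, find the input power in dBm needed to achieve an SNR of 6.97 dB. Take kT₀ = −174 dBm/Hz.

−86.6 dBm

Sensitivity = −174 + 10 log₁₀(B) + NF + SNR_min
= −174 + 72.04 + 8.38 + 6.97
= −86.61 dBm → −86.6 dBm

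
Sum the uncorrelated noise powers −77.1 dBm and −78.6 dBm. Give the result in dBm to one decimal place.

Convert to linear, add, convert back:
P₁ = 1.95×10⁻¹¹ W, P₂ = 1.38×10⁻¹¹ W
P_tot = 3.33×10⁻¹¹ W → 10 log₁₀(P_tot / 10⁻³) = −74.8 dBm

−74.8 dBm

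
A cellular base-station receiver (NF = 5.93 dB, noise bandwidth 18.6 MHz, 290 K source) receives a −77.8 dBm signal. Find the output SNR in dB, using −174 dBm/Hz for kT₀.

17.6 dB

Noise floor: N = −174 + 10 log₁₀(B) + NF
10 log₁₀(1.86×10⁷) = 72.7 dB
N = −174 + 72.7 + 5.93 = −95.37 dBm
SNR = P_sig − N = −77.8 − (−95.37) = 17.57 dB → 17.6 dB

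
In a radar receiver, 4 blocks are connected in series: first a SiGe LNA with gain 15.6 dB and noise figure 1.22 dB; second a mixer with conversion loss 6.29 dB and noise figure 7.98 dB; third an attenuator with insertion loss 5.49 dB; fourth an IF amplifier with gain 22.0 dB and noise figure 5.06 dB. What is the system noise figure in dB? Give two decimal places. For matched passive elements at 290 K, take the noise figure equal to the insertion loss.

Convert to linear (a loss of L dB is a gain of −L dB): F_i = 10^(NF_i/10), G_i = 10^(G_i,dB/10)
  Stage 1: F_1 = 10^(1.22/10) = 1.324, G_1 = 10^(15.6/10) = 36.31
  Stage 2: F_2 = 10^(7.98/10) = 6.281, G_2 = 10^(−6.29/10) = 0.2350
  Stage 3: F_3 = 10^(5.49/10) = 3.540, G_3 = 10^(−5.49/10) = 0.2825
  Stage 4: F_4 = 10^(5.06/10) = 3.206, G_4 = 10^(22.0/10) = 158.5
Friis cascade:
  F = 1.324 + (6.281 − 1)/36.31 + (3.540 − 1)/8.531 + (3.206 − 1)/2.410 = 2.683
NF = 10 log₁₀(2.683) = 4.29 dB

4.29 dB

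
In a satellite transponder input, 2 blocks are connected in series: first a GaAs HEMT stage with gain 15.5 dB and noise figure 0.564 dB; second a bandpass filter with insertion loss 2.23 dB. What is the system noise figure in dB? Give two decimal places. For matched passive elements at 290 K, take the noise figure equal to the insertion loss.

0.64 dB

Convert to linear (a loss of L dB is a gain of −L dB): F_i = 10^(NF_i/10), G_i = 10^(G_i,dB/10)
  Stage 1: F_1 = 10^(0.564/10) = 1.139, G_1 = 10^(15.5/10) = 35.48
  Stage 2: F_2 = 10^(2.23/10) = 1.671, G_2 = 10^(−2.23/10) = 0.5984
Friis cascade:
  F = 1.139 + (1.671 − 1)/35.48 = 1.158
NF = 10 log₁₀(1.158) = 0.64 dB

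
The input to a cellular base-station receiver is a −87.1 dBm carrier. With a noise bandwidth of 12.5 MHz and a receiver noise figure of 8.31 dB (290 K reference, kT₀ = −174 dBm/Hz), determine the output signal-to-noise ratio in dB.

Noise floor: N = −174 + 10 log₁₀(B) + NF
10 log₁₀(1.25×10⁷) = 70.97 dB
N = −174 + 70.97 + 8.31 = −94.72 dBm
SNR = P_sig − N = −87.1 − (−94.72) = 7.62 dB → 7.6 dB

7.6 dB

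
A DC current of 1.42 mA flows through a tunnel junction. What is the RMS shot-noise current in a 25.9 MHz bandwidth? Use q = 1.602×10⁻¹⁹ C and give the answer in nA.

109 nA

I_n = √(2qI·B)
2qI·B = 2 × 1.602×10⁻¹⁹ × 1.42×10⁻³ × 2.59×10⁷ = 1.18×10⁻¹⁴ A²
I_n = √(1.18×10⁻¹⁴) = 1.09×10⁻⁷ A = 109 nA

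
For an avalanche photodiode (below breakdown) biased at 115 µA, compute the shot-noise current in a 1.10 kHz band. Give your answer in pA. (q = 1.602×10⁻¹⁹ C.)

201 pA

I_n = √(2qI·B)
2qI·B = 2 × 1.602×10⁻¹⁹ × 1.15×10⁻⁴ × 1.10×10³ = 4.05×10⁻²⁰ A²
I_n = √(4.05×10⁻²⁰) = 2.01×10⁻¹⁰ A = 201 pA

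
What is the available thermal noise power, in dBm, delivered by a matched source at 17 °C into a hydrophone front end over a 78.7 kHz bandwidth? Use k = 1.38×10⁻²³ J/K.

T = 17 °C + 273.15 = 290.15 K
P_n = kTB = 1.38×10⁻²³ × 290.15 × 7.87×10⁴ = 3.15×10⁻¹⁶ W
In dBm: 10 log₁₀(3.15×10⁻¹⁶ / 10⁻³) = −125.0 dBm

−125.0 dBm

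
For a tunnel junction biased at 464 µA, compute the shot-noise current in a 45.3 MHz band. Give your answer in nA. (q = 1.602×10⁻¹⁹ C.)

I_n = √(2qI·B)
2qI·B = 2 × 1.602×10⁻¹⁹ × 4.64×10⁻⁴ × 4.53×10⁷ = 6.73×10⁻¹⁵ A²
I_n = √(6.73×10⁻¹⁵) = 8.21×10⁻⁸ A = 82.1 nA

82.1 nA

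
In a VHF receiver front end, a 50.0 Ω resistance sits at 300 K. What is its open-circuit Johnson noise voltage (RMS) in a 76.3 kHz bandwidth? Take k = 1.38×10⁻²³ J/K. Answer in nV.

251 nV

V_n = √(4kTRB)
4kTRB = 4 × 1.38×10⁻²³ × 300 × 5.00×10¹ × 7.63×10⁴ = 6.32×10⁻¹⁴ V²
V_n = √(6.32×10⁻¹⁴) = 2.51×10⁻⁷ V = 251 nV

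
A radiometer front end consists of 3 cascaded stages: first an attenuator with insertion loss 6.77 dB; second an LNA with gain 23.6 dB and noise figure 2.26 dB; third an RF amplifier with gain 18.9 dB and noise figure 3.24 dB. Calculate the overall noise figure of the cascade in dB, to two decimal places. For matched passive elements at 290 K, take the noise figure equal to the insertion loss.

9.04 dB

Convert to linear (a loss of L dB is a gain of −L dB): F_i = 10^(NF_i/10), G_i = 10^(G_i,dB/10)
  Stage 1: F_1 = 10^(6.77/10) = 4.753, G_1 = 10^(−6.77/10) = 0.2104
  Stage 2: F_2 = 10^(2.26/10) = 1.683, G_2 = 10^(23.6/10) = 229.1
  Stage 3: F_3 = 10^(3.24/10) = 2.109, G_3 = 10^(18.9/10) = 77.62
Friis cascade:
  F = 4.753 + (1.683 − 1)/0.2104 + (2.109 − 1)/48.19 = 8.021
NF = 10 log₁₀(8.021) = 9.04 dB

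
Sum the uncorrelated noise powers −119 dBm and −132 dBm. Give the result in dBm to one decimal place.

Convert to linear, add, convert back:
P₁ = 1.26×10⁻¹⁵ W, P₂ = 6.31×10⁻¹⁷ W
P_tot = 1.32×10⁻¹⁵ W → 10 log₁₀(P_tot / 10⁻³) = −118.8 dBm

−118.8 dBm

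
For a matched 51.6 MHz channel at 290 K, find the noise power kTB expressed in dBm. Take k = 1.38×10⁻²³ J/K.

P_n = kTB = 1.38×10⁻²³ × 290 × 5.16×10⁷ = 2.07×10⁻¹³ W
In dBm: 10 log₁₀(2.07×10⁻¹³ / 10⁻³) = −96.9 dBm

−96.9 dBm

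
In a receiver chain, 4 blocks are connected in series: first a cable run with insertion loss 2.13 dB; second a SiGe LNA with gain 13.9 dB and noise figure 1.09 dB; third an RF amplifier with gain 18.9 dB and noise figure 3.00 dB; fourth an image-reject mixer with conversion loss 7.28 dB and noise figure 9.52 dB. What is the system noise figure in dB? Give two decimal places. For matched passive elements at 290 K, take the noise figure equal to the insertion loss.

Convert to linear (a loss of L dB is a gain of −L dB): F_i = 10^(NF_i/10), G_i = 10^(G_i,dB/10)
  Stage 1: F_1 = 10^(2.13/10) = 1.633, G_1 = 10^(−2.13/10) = 0.6124
  Stage 2: F_2 = 10^(1.09/10) = 1.285, G_2 = 10^(13.9/10) = 24.55
  Stage 3: F_3 = 10^(3.00/10) = 1.995, G_3 = 10^(18.9/10) = 77.62
  Stage 4: F_4 = 10^(9.52/10) = 8.954, G_4 = 10^(−7.28/10) = 0.1871
Friis cascade:
  F = 1.633 + (1.285 − 1)/0.6124 + (1.995 − 1)/15.03 + (8.954 − 1)/1167 = 2.172
NF = 10 log₁₀(2.172) = 3.37 dB

3.37 dB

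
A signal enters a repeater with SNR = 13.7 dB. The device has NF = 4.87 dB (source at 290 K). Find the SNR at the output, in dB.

8.83 dB

By definition F = SNR_in/SNR_out, so in dB: SNR_out = SNR_in − NF
SNR_out = 13.7 − 4.87 = 8.83 dB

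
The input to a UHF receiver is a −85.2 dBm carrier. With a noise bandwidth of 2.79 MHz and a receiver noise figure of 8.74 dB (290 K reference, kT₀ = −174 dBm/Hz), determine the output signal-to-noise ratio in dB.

15.6 dB

Noise floor: N = −174 + 10 log₁₀(B) + NF
10 log₁₀(2.79×10⁶) = 64.46 dB
N = −174 + 64.46 + 8.74 = −100.80 dBm
SNR = P_sig − N = −85.2 − (−100.80) = 15.60 dB → 15.6 dB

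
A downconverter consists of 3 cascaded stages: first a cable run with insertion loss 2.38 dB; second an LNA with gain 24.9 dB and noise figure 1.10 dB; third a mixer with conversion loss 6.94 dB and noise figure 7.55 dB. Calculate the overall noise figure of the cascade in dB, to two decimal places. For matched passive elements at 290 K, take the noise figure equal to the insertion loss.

3.53 dB

Convert to linear (a loss of L dB is a gain of −L dB): F_i = 10^(NF_i/10), G_i = 10^(G_i,dB/10)
  Stage 1: F_1 = 10^(2.38/10) = 1.730, G_1 = 10^(−2.38/10) = 0.5781
  Stage 2: F_2 = 10^(1.10/10) = 1.288, G_2 = 10^(24.9/10) = 309.0
  Stage 3: F_3 = 10^(7.55/10) = 5.689, G_3 = 10^(−6.94/10) = 0.2023
Friis cascade:
  F = 1.730 + (1.288 − 1)/0.5781 + (5.689 − 1)/178.6 = 2.255
NF = 10 log₁₀(2.255) = 3.53 dB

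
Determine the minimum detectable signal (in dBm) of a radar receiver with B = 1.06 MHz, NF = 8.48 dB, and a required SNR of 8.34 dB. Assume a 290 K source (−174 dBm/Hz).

Sensitivity = −174 + 10 log₁₀(B) + NF + SNR_min
= −174 + 60.25 + 8.48 + 8.34
= −96.93 dBm → −96.9 dBm

−96.9 dBm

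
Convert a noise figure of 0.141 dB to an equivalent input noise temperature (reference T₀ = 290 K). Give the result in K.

F = 10^(0.141/10) = 1.033
T_e = (F − 1)·T₀ = (1.033 − 1) × 290 = 9.57 K

9.57 K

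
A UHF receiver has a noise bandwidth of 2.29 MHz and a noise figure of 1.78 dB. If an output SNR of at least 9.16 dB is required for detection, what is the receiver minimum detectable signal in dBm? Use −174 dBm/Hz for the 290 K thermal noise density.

−99.5 dBm

Sensitivity = −174 + 10 log₁₀(B) + NF + SNR_min
= −174 + 63.6 + 1.78 + 9.16
= −99.46 dBm → −99.5 dBm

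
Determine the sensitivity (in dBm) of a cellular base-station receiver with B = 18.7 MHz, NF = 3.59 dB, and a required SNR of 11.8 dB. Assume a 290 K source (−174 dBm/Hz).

Sensitivity = −174 + 10 log₁₀(B) + NF + SNR_min
= −174 + 72.72 + 3.59 + 11.8
= −85.89 dBm → −85.9 dBm

−85.9 dBm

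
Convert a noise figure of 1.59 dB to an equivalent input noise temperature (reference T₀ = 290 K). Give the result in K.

F = 10^(1.59/10) = 1.44212
T_e = (F − 1)·T₀ = (1.44212 − 1) × 290 = 128 K

128 K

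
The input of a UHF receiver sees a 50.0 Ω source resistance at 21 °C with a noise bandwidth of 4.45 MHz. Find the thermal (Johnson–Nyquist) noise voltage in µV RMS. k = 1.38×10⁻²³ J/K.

1.90 µV

T = 21 °C + 273.15 = 294.15 K
V_n = √(4kTRB)
4kTRB = 4 × 1.38×10⁻²³ × 294.15 × 5.00×10¹ × 4.45×10⁶ = 3.61×10⁻¹² V²
V_n = √(3.61×10⁻¹²) = 1.90×10⁻⁶ V = 1.90 µV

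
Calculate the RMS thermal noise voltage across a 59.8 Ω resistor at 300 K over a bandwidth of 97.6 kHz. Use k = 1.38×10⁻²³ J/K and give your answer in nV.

V_n = √(4kTRB)
4kTRB = 4 × 1.38×10⁻²³ × 300 × 5.98×10¹ × 9.76×10⁴ = 9.67×10⁻¹⁴ V²
V_n = √(9.67×10⁻¹⁴) = 3.11×10⁻⁷ V = 311 nV

311 nV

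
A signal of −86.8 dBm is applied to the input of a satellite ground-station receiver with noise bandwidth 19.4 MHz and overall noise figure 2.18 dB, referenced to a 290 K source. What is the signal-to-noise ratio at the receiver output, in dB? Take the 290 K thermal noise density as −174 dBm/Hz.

12.1 dB

Noise floor: N = −174 + 10 log₁₀(B) + NF
10 log₁₀(1.94×10⁷) = 72.88 dB
N = −174 + 72.88 + 2.18 = −98.94 dBm
SNR = P_sig − N = −86.8 − (−98.94) = 12.14 dB → 12.1 dB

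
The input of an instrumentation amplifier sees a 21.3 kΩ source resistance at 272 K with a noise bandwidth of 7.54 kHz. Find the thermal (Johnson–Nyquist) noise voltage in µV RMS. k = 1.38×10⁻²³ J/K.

1.55 µV

V_n = √(4kTRB)
4kTRB = 4 × 1.38×10⁻²³ × 272 × 2.13×10⁴ × 7.54×10³ = 2.41×10⁻¹² V²
V_n = √(2.41×10⁻¹²) = 1.55×10⁻⁶ V = 1.55 µV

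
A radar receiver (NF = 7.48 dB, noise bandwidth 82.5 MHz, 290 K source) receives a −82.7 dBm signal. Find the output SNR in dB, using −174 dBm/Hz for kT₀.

Noise floor: N = −174 + 10 log₁₀(B) + NF
10 log₁₀(8.25×10⁷) = 79.16 dB
N = −174 + 79.16 + 7.48 = −87.36 dBm
SNR = P_sig − N = −82.7 − (−87.36) = 4.66 dB → 4.7 dB

4.7 dB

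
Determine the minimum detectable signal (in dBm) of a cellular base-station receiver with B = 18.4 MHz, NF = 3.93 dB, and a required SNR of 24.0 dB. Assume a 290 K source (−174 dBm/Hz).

−73.4 dBm

Sensitivity = −174 + 10 log₁₀(B) + NF + SNR_min
= −174 + 72.65 + 3.93 + 24.0
= −73.42 dBm → −73.4 dBm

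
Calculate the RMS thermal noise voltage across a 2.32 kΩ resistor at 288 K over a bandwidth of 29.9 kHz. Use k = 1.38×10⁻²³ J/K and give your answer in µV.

1.05 µV

V_n = √(4kTRB)
4kTRB = 4 × 1.38×10⁻²³ × 288 × 2.32×10³ × 2.99×10⁴ = 1.10×10⁻¹² V²
V_n = √(1.10×10⁻¹²) = 1.05×10⁻⁶ V = 1.05 µV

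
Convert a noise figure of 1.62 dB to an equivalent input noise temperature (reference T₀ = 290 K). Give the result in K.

F = 10^(1.62/10) = 1.45211
T_e = (F − 1)·T₀ = (1.45211 − 1) × 290 = 131 K

131 K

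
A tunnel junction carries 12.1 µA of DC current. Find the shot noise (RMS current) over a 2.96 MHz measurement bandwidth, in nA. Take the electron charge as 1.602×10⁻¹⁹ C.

3.39 nA

I_n = √(2qI·B)
2qI·B = 2 × 1.602×10⁻¹⁹ × 1.21×10⁻⁵ × 2.96×10⁶ = 1.15×10⁻¹⁷ A²
I_n = √(1.15×10⁻¹⁷) = 3.39×10⁻⁹ A = 3.39 nA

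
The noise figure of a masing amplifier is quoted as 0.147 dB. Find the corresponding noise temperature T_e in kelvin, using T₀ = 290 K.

F = 10^(0.147/10) = 1.03443
T_e = (F − 1)·T₀ = (1.03443 − 1) × 290 = 9.98 K

9.98 K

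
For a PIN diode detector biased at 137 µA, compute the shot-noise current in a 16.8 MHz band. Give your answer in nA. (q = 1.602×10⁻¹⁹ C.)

I_n = √(2qI·B)
2qI·B = 2 × 1.602×10⁻¹⁹ × 1.37×10⁻⁴ × 1.68×10⁷ = 7.37×10⁻¹⁶ A²
I_n = √(7.37×10⁻¹⁶) = 2.72×10⁻⁸ A = 27.2 nA

27.2 nA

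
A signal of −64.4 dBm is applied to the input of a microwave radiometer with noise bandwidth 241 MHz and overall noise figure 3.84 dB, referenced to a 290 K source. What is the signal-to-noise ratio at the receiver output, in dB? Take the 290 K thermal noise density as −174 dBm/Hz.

21.9 dB

Noise floor: N = −174 + 10 log₁₀(B) + NF
10 log₁₀(2.41×10⁸) = 83.82 dB
N = −174 + 83.82 + 3.84 = −86.34 dBm
SNR = P_sig − N = −64.4 − (−86.34) = 21.94 dB → 21.9 dB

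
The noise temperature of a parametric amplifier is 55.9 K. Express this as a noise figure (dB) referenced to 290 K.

F = 1 + T_e/T₀ = 1 + 55.9/290 = 1.19276
NF = 10 log₁₀(1.19276) = 0.766 dB

0.766 dB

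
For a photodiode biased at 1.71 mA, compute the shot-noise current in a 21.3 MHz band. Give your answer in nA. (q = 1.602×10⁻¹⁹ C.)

108 nA

I_n = √(2qI·B)
2qI·B = 2 × 1.602×10⁻¹⁹ × 1.71×10⁻³ × 2.13×10⁷ = 1.17×10⁻¹⁴ A²
I_n = √(1.17×10⁻¹⁴) = 1.08×10⁻⁷ A = 108 nA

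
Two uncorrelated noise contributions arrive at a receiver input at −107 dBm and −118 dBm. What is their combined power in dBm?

−106.7 dBm

Convert to linear, add, convert back:
P₁ = 2.00×10⁻¹⁴ W, P₂ = 1.58×10⁻¹⁵ W
P_tot = 2.15×10⁻¹⁴ W → 10 log₁₀(P_tot / 10⁻³) = −106.7 dBm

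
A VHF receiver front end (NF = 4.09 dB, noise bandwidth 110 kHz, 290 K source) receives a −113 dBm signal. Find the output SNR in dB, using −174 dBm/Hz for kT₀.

Noise floor: N = −174 + 10 log₁₀(B) + NF
10 log₁₀(1.10×10⁵) = 50.41 dB
N = −174 + 50.41 + 4.09 = −119.50 dBm
SNR = P_sig − N = −113 − (−119.50) = 6.50 dB → 6.5 dB

6.5 dB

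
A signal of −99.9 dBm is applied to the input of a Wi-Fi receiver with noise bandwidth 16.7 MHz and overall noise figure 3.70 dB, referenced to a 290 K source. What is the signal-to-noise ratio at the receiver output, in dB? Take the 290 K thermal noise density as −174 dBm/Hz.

−1.8 dB

Noise floor: N = −174 + 10 log₁₀(B) + NF
10 log₁₀(1.67×10⁷) = 72.23 dB
N = −174 + 72.23 + 3.70 = −98.07 dBm
SNR = P_sig − N = −99.9 − (−98.07) = −1.83 dB → −1.8 dB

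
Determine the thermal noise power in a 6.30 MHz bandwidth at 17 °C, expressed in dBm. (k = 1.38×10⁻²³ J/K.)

T = 17 °C + 273.15 = 290.15 K
P_n = kTB = 1.38×10⁻²³ × 290.15 × 6.30×10⁶ = 2.52×10⁻¹⁴ W
In dBm: 10 log₁₀(2.52×10⁻¹⁴ / 10⁻³) = −106.0 dBm

−106.0 dBm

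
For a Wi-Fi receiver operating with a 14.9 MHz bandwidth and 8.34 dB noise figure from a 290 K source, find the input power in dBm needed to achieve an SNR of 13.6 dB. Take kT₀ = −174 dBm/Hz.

−80.3 dBm

Sensitivity = −174 + 10 log₁₀(B) + NF + SNR_min
= −174 + 71.73 + 8.34 + 13.6
= −80.33 dBm → −80.3 dBm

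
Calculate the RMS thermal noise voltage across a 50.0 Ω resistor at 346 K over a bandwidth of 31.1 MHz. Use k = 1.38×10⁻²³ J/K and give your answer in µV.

V_n = √(4kTRB)
4kTRB = 4 × 1.38×10⁻²³ × 346 × 5.00×10¹ × 3.11×10⁷ = 2.97×10⁻¹¹ V²
V_n = √(2.97×10⁻¹¹) = 5.45×10⁻⁶ V = 5.45 µV

5.45 µV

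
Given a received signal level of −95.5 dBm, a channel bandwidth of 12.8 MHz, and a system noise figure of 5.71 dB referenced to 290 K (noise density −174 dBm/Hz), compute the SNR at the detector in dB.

1.7 dB

Noise floor: N = −174 + 10 log₁₀(B) + NF
10 log₁₀(1.28×10⁷) = 71.07 dB
N = −174 + 71.07 + 5.71 = −97.22 dBm
SNR = P_sig − N = −95.5 − (−97.22) = 1.72 dB → 1.7 dB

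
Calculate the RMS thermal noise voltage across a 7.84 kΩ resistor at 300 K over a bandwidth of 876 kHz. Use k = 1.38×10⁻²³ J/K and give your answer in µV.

10.7 µV

V_n = √(4kTRB)
4kTRB = 4 × 1.38×10⁻²³ × 300 × 7.84×10³ × 8.76×10⁵ = 1.14×10⁻¹⁰ V²
V_n = √(1.14×10⁻¹⁰) = 1.07×10⁻⁵ V = 10.7 µV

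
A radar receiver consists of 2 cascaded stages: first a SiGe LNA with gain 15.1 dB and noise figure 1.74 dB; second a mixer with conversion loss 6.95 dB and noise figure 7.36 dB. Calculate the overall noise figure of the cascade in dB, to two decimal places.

Convert to linear (a loss of L dB is a gain of −L dB): F_i = 10^(NF_i/10), G_i = 10^(G_i,dB/10)
  Stage 1: F_1 = 10^(1.74/10) = 1.493, G_1 = 10^(15.1/10) = 32.36
  Stage 2: F_2 = 10^(7.36/10) = 5.445, G_2 = 10^(−6.95/10) = 0.2018
Friis cascade:
  F = 1.493 + (5.445 − 1)/32.36 = 1.630
NF = 10 log₁₀(1.630) = 2.12 dB

2.12 dB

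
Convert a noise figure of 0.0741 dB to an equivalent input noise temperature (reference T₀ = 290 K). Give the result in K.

4.99 K

F = 10^(0.0741/10) = 1.01721
T_e = (F − 1)·T₀ = (1.01721 − 1) × 290 = 4.99 K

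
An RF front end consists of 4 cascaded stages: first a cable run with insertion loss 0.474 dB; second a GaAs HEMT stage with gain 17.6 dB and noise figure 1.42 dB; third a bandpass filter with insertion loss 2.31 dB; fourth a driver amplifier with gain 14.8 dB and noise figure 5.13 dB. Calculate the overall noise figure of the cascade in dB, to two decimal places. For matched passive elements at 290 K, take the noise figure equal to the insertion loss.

Convert to linear (a loss of L dB is a gain of −L dB): F_i = 10^(NF_i/10), G_i = 10^(G_i,dB/10)
  Stage 1: F_1 = 10^(0.474/10) = 1.115, G_1 = 10^(−0.474/10) = 0.8966
  Stage 2: F_2 = 10^(1.42/10) = 1.387, G_2 = 10^(17.6/10) = 57.54
  Stage 3: F_3 = 10^(2.31/10) = 1.702, G_3 = 10^(−2.31/10) = 0.5875
  Stage 4: F_4 = 10^(5.13/10) = 3.258, G_4 = 10^(14.8/10) = 30.20
Friis cascade:
  F = 1.115 + (1.387 − 1)/0.8966 + (1.702 − 1)/51.59 + (3.258 − 1)/30.31 = 1.635
NF = 10 log₁₀(1.635) = 2.13 dB

2.13 dB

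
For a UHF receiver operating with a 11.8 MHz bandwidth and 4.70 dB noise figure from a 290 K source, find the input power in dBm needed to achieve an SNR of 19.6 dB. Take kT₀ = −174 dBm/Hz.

Sensitivity = −174 + 10 log₁₀(B) + NF + SNR_min
= −174 + 70.72 + 4.70 + 19.6
= −78.98 dBm → −79.0 dBm

−79.0 dBm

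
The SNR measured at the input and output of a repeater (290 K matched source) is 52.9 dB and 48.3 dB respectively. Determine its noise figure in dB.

4.6 dB

NF (dB) = SNR_in(dB) − SNR_out(dB) when the source is at T₀
NF = 52.9 − 48.3 = 4.6 dB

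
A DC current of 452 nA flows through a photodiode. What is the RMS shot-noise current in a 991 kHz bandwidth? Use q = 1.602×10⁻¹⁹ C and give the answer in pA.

I_n = √(2qI·B)
2qI·B = 2 × 1.602×10⁻¹⁹ × 4.52×10⁻⁷ × 9.91×10⁵ = 1.44×10⁻¹⁹ A²
I_n = √(1.44×10⁻¹⁹) = 3.79×10⁻¹⁰ A = 379 pA

379 pA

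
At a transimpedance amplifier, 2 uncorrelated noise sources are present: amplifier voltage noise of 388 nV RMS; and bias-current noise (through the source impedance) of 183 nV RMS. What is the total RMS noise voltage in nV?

429 nV

Uncorrelated sources add in power (mean-square): V_tot = √(ΣV_i²)
V_tot = √[(3.88×10⁻⁷)² + (1.83×10⁻⁷)²] = 4.29×10⁻⁷ V = 429 nV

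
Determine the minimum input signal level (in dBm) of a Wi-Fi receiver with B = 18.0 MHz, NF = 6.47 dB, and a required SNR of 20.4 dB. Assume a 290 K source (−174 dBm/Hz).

−74.6 dBm

Sensitivity = −174 + 10 log₁₀(B) + NF + SNR_min
= −174 + 72.55 + 6.47 + 20.4
= −74.58 dBm → −74.6 dBm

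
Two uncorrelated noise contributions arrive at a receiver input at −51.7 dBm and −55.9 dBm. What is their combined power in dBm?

−50.3 dBm

Convert to linear, add, convert back:
P₁ = 6.76×10⁻⁹ W, P₂ = 2.57×10⁻⁹ W
P_tot = 9.33×10⁻⁹ W → 10 log₁₀(P_tot / 10⁻³) = −50.3 dBm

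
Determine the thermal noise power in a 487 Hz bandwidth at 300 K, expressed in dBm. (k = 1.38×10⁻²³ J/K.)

P_n = kTB = 1.38×10⁻²³ × 300 × 4.87×10² = 2.02×10⁻¹⁸ W
In dBm: 10 log₁₀(2.02×10⁻¹⁸ / 10⁻³) = −147.0 dBm

−147.0 dBm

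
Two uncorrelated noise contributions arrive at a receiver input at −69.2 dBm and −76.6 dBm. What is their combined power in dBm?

Convert to linear, add, convert back:
P₁ = 1.20×10⁻¹⁰ W, P₂ = 2.19×10⁻¹¹ W
P_tot = 1.42×10⁻¹⁰ W → 10 log₁₀(P_tot / 10⁻³) = −68.5 dBm

−68.5 dBm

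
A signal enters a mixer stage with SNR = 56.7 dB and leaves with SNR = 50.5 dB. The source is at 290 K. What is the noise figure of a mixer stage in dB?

6.2 dB

NF (dB) = SNR_in(dB) − SNR_out(dB) when the source is at T₀
NF = 56.7 − 50.5 = 6.2 dB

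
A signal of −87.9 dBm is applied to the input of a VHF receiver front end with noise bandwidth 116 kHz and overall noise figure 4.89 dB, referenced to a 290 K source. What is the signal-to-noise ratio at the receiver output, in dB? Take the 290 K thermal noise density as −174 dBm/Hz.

30.6 dB

Noise floor: N = −174 + 10 log₁₀(B) + NF
10 log₁₀(1.16×10⁵) = 50.64 dB
N = −174 + 50.64 + 4.89 = −118.47 dBm
SNR = P_sig − N = −87.9 − (−118.47) = 30.57 dB → 30.6 dB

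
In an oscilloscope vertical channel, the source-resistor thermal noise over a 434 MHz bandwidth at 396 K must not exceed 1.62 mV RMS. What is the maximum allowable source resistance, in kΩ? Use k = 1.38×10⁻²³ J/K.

277 kΩ

Johnson–Nyquist: V_n = √(4kTRB) ⇒ R = V_n² / (4kTB)
4kTB = 4 × 1.38×10⁻²³ × 396 × 4.34×10⁸ = 9.49×10⁻¹²
R = (1.62×10⁻³)² / 9.49×10⁻¹² = 2.77×10⁵ Ω = 277 kΩ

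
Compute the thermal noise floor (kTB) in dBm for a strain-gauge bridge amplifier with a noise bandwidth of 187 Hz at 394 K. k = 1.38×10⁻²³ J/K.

P_n = kTB = 1.38×10⁻²³ × 394 × 1.87×10² = 1.02×10⁻¹⁸ W
In dBm: 10 log₁₀(1.02×10⁻¹⁸ / 10⁻³) = −149.9 dBm

−149.9 dBm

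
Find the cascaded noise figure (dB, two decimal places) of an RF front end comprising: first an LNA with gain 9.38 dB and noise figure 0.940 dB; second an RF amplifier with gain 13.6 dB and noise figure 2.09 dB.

1.18 dB

Convert to linear (a loss of L dB is a gain of −L dB): F_i = 10^(NF_i/10), G_i = 10^(G_i,dB/10)
  Stage 1: F_1 = 10^(0.940/10) = 1.242, G_1 = 10^(9.38/10) = 8.670
  Stage 2: F_2 = 10^(2.09/10) = 1.618, G_2 = 10^(13.6/10) = 22.91
Friis cascade:
  F = 1.242 + (1.618 − 1)/8.670 = 1.313
NF = 10 log₁₀(1.313) = 1.18 dB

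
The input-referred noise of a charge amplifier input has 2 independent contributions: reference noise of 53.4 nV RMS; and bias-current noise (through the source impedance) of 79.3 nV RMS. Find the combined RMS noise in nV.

95.6 nV

Uncorrelated sources add in power (mean-square): V_tot = √(ΣV_i²)
V_tot = √[(5.34×10⁻⁸)² + (7.93×10⁻⁸)²] = 9.56×10⁻⁸ V = 95.6 nV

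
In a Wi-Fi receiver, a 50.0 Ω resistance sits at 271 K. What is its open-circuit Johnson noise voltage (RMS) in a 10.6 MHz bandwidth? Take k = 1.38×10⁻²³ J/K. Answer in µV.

2.82 µV

V_n = √(4kTRB)
4kTRB = 4 × 1.38×10⁻²³ × 271 × 5.00×10¹ × 1.06×10⁷ = 7.93×10⁻¹² V²
V_n = √(7.93×10⁻¹²) = 2.82×10⁻⁶ V = 2.82 µV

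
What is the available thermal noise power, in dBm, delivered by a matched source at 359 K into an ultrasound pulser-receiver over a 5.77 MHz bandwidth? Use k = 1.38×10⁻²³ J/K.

P_n = kTB = 1.38×10⁻²³ × 359 × 5.77×10⁶ = 2.86×10⁻¹⁴ W
In dBm: 10 log₁₀(2.86×10⁻¹⁴ / 10⁻³) = −105.4 dBm

−105.4 dBm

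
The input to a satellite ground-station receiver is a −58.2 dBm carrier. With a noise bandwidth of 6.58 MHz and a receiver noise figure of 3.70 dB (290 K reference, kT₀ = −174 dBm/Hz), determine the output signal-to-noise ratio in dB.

43.9 dB

Noise floor: N = −174 + 10 log₁₀(B) + NF
10 log₁₀(6.58×10⁶) = 68.18 dB
N = −174 + 68.18 + 3.70 = −102.12 dBm
SNR = P_sig − N = −58.2 − (−102.12) = 43.92 dB → 43.9 dB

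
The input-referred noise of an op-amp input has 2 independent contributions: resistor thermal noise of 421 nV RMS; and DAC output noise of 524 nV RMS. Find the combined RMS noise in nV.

672 nV

Uncorrelated sources add in power (mean-square): V_tot = √(ΣV_i²)
V_tot = √[(4.21×10⁻⁷)² + (5.24×10⁻⁷)²] = 6.72×10⁻⁷ V = 672 nV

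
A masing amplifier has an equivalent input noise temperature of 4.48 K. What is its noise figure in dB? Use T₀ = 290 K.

F = 1 + T_e/T₀ = 1 + 4.48/290 = 1.01545
NF = 10 log₁₀(1.01545) = 0.067 dB

0.067 dB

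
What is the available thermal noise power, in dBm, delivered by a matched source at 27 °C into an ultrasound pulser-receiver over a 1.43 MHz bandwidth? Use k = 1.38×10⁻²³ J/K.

−112.3 dBm

T = 27 °C + 273.15 = 300.15 K
P_n = kTB = 1.38×10⁻²³ × 300.15 × 1.43×10⁶ = 5.92×10⁻¹⁵ W
In dBm: 10 log₁₀(5.92×10⁻¹⁵ / 10⁻³) = −112.3 dBm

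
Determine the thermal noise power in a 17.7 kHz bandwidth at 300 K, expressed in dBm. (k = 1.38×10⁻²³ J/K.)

−131.4 dBm

P_n = kTB = 1.38×10⁻²³ × 300 × 1.77×10⁴ = 7.33×10⁻¹⁷ W
In dBm: 10 log₁₀(7.33×10⁻¹⁷ / 10⁻³) = −131.4 dBm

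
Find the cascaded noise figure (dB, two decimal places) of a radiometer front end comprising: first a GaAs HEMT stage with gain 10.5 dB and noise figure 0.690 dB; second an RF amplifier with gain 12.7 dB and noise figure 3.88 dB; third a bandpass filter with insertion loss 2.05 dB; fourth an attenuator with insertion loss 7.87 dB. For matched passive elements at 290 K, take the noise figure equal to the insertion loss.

Convert to linear (a loss of L dB is a gain of −L dB): F_i = 10^(NF_i/10), G_i = 10^(G_i,dB/10)
  Stage 1: F_1 = 10^(0.690/10) = 1.172, G_1 = 10^(10.5/10) = 11.22
  Stage 2: F_2 = 10^(3.88/10) = 2.443, G_2 = 10^(12.7/10) = 18.62
  Stage 3: F_3 = 10^(2.05/10) = 1.603, G_3 = 10^(−2.05/10) = 0.6237
  Stage 4: F_4 = 10^(7.87/10) = 6.124, G_4 = 10^(−7.87/10) = 0.1633
Friis cascade:
  F = 1.172 + (2.443 − 1)/11.22 + (1.603 − 1)/208.9 + (6.124 − 1)/130.3 = 1.343
NF = 10 log₁₀(1.343) = 1.28 dB

1.28 dB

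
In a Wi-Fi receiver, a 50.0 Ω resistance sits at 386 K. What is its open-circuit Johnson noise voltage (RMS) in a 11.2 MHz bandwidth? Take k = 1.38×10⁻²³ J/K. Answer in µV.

V_n = √(4kTRB)
4kTRB = 4 × 1.38×10⁻²³ × 386 × 5.00×10¹ × 1.12×10⁷ = 1.19×10⁻¹¹ V²
V_n = √(1.19×10⁻¹¹) = 3.45×10⁻⁶ V = 3.45 µV

3.45 µV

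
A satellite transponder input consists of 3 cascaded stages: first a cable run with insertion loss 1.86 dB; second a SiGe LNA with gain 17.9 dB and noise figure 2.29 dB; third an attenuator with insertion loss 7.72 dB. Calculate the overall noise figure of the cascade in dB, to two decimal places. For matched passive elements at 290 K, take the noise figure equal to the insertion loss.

Convert to linear (a loss of L dB is a gain of −L dB): F_i = 10^(NF_i/10), G_i = 10^(G_i,dB/10)
  Stage 1: F_1 = 10^(1.86/10) = 1.535, G_1 = 10^(−1.86/10) = 0.6516
  Stage 2: F_2 = 10^(2.29/10) = 1.694, G_2 = 10^(17.9/10) = 61.66
  Stage 3: F_3 = 10^(7.72/10) = 5.916, G_3 = 10^(−7.72/10) = 0.1690
Friis cascade:
  F = 1.535 + (1.694 − 1)/0.6516 + (5.916 − 1)/40.18 = 2.723
NF = 10 log₁₀(2.723) = 4.35 dB

4.35 dB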